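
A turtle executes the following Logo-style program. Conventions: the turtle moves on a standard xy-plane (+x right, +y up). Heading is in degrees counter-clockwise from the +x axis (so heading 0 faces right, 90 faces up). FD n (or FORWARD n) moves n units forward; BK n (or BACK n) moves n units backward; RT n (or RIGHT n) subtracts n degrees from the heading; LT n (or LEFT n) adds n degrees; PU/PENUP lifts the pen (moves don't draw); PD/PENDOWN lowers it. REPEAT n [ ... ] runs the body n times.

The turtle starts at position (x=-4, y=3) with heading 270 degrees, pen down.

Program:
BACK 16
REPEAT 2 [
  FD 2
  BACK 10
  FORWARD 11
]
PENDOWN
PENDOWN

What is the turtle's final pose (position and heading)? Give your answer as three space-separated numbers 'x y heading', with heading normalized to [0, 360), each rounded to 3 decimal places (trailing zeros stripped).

Executing turtle program step by step:
Start: pos=(-4,3), heading=270, pen down
BK 16: (-4,3) -> (-4,19) [heading=270, draw]
REPEAT 2 [
  -- iteration 1/2 --
  FD 2: (-4,19) -> (-4,17) [heading=270, draw]
  BK 10: (-4,17) -> (-4,27) [heading=270, draw]
  FD 11: (-4,27) -> (-4,16) [heading=270, draw]
  -- iteration 2/2 --
  FD 2: (-4,16) -> (-4,14) [heading=270, draw]
  BK 10: (-4,14) -> (-4,24) [heading=270, draw]
  FD 11: (-4,24) -> (-4,13) [heading=270, draw]
]
PD: pen down
PD: pen down
Final: pos=(-4,13), heading=270, 7 segment(s) drawn

Answer: -4 13 270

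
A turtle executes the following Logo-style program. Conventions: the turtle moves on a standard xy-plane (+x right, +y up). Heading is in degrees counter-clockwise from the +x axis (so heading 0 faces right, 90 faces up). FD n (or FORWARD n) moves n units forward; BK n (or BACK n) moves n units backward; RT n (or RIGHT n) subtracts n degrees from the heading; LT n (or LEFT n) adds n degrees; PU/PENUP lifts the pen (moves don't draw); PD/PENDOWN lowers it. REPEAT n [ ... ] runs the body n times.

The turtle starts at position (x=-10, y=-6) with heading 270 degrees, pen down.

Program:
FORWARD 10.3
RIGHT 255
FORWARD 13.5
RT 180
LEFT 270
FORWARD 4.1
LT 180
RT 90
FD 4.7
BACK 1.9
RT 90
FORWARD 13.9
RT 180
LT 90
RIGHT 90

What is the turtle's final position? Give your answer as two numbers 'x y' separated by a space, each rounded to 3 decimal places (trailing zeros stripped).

Executing turtle program step by step:
Start: pos=(-10,-6), heading=270, pen down
FD 10.3: (-10,-6) -> (-10,-16.3) [heading=270, draw]
RT 255: heading 270 -> 15
FD 13.5: (-10,-16.3) -> (3.04,-12.806) [heading=15, draw]
RT 180: heading 15 -> 195
LT 270: heading 195 -> 105
FD 4.1: (3.04,-12.806) -> (1.979,-8.846) [heading=105, draw]
LT 180: heading 105 -> 285
RT 90: heading 285 -> 195
FD 4.7: (1.979,-8.846) -> (-2.561,-10.062) [heading=195, draw]
BK 1.9: (-2.561,-10.062) -> (-0.726,-9.57) [heading=195, draw]
RT 90: heading 195 -> 105
FD 13.9: (-0.726,-9.57) -> (-4.323,3.856) [heading=105, draw]
RT 180: heading 105 -> 285
LT 90: heading 285 -> 15
RT 90: heading 15 -> 285
Final: pos=(-4.323,3.856), heading=285, 6 segment(s) drawn

Answer: -4.323 3.856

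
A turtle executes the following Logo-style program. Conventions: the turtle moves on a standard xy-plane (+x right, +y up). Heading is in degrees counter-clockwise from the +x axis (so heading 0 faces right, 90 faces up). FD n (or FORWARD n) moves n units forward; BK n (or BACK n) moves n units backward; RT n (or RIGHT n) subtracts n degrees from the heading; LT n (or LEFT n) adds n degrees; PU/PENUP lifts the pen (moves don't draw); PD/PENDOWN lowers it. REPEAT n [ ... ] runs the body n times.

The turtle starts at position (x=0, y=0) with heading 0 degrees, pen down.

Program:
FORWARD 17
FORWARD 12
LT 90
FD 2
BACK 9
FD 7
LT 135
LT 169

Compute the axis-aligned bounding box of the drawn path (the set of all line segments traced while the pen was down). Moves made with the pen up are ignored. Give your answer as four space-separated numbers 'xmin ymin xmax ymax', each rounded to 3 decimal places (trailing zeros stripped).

Answer: 0 -7 29 2

Derivation:
Executing turtle program step by step:
Start: pos=(0,0), heading=0, pen down
FD 17: (0,0) -> (17,0) [heading=0, draw]
FD 12: (17,0) -> (29,0) [heading=0, draw]
LT 90: heading 0 -> 90
FD 2: (29,0) -> (29,2) [heading=90, draw]
BK 9: (29,2) -> (29,-7) [heading=90, draw]
FD 7: (29,-7) -> (29,0) [heading=90, draw]
LT 135: heading 90 -> 225
LT 169: heading 225 -> 34
Final: pos=(29,0), heading=34, 5 segment(s) drawn

Segment endpoints: x in {0, 17, 29}, y in {-7, 0, 2}
xmin=0, ymin=-7, xmax=29, ymax=2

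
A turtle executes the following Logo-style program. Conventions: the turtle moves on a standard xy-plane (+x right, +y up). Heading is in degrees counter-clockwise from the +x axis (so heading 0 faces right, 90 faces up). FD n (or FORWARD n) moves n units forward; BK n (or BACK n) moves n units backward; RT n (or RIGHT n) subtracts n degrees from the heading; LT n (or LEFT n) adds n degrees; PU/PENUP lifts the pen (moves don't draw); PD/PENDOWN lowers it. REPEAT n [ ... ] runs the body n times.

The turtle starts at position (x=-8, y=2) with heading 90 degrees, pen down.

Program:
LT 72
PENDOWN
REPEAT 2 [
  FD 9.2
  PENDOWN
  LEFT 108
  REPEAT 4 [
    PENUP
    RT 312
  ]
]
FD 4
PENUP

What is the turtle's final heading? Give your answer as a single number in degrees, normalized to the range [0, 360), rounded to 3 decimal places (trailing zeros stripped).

Executing turtle program step by step:
Start: pos=(-8,2), heading=90, pen down
LT 72: heading 90 -> 162
PD: pen down
REPEAT 2 [
  -- iteration 1/2 --
  FD 9.2: (-8,2) -> (-16.75,4.843) [heading=162, draw]
  PD: pen down
  LT 108: heading 162 -> 270
  REPEAT 4 [
    -- iteration 1/4 --
    PU: pen up
    RT 312: heading 270 -> 318
    -- iteration 2/4 --
    PU: pen up
    RT 312: heading 318 -> 6
    -- iteration 3/4 --
    PU: pen up
    RT 312: heading 6 -> 54
    -- iteration 4/4 --
    PU: pen up
    RT 312: heading 54 -> 102
  ]
  -- iteration 2/2 --
  FD 9.2: (-16.75,4.843) -> (-18.663,13.842) [heading=102, move]
  PD: pen down
  LT 108: heading 102 -> 210
  REPEAT 4 [
    -- iteration 1/4 --
    PU: pen up
    RT 312: heading 210 -> 258
    -- iteration 2/4 --
    PU: pen up
    RT 312: heading 258 -> 306
    -- iteration 3/4 --
    PU: pen up
    RT 312: heading 306 -> 354
    -- iteration 4/4 --
    PU: pen up
    RT 312: heading 354 -> 42
  ]
]
FD 4: (-18.663,13.842) -> (-15.69,16.518) [heading=42, move]
PU: pen up
Final: pos=(-15.69,16.518), heading=42, 1 segment(s) drawn

Answer: 42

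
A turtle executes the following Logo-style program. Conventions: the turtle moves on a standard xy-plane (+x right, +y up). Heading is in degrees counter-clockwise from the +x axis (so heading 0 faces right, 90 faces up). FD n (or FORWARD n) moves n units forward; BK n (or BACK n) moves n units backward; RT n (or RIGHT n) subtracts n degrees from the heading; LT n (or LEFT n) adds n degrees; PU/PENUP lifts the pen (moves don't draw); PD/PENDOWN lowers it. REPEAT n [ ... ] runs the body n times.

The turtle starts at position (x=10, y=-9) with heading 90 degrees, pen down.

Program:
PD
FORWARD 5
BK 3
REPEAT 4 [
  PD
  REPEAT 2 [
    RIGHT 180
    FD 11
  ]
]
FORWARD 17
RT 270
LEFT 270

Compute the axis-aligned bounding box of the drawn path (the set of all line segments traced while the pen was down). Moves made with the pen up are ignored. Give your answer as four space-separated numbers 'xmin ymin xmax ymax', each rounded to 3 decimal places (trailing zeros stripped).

Executing turtle program step by step:
Start: pos=(10,-9), heading=90, pen down
PD: pen down
FD 5: (10,-9) -> (10,-4) [heading=90, draw]
BK 3: (10,-4) -> (10,-7) [heading=90, draw]
REPEAT 4 [
  -- iteration 1/4 --
  PD: pen down
  REPEAT 2 [
    -- iteration 1/2 --
    RT 180: heading 90 -> 270
    FD 11: (10,-7) -> (10,-18) [heading=270, draw]
    -- iteration 2/2 --
    RT 180: heading 270 -> 90
    FD 11: (10,-18) -> (10,-7) [heading=90, draw]
  ]
  -- iteration 2/4 --
  PD: pen down
  REPEAT 2 [
    -- iteration 1/2 --
    RT 180: heading 90 -> 270
    FD 11: (10,-7) -> (10,-18) [heading=270, draw]
    -- iteration 2/2 --
    RT 180: heading 270 -> 90
    FD 11: (10,-18) -> (10,-7) [heading=90, draw]
  ]
  -- iteration 3/4 --
  PD: pen down
  REPEAT 2 [
    -- iteration 1/2 --
    RT 180: heading 90 -> 270
    FD 11: (10,-7) -> (10,-18) [heading=270, draw]
    -- iteration 2/2 --
    RT 180: heading 270 -> 90
    FD 11: (10,-18) -> (10,-7) [heading=90, draw]
  ]
  -- iteration 4/4 --
  PD: pen down
  REPEAT 2 [
    -- iteration 1/2 --
    RT 180: heading 90 -> 270
    FD 11: (10,-7) -> (10,-18) [heading=270, draw]
    -- iteration 2/2 --
    RT 180: heading 270 -> 90
    FD 11: (10,-18) -> (10,-7) [heading=90, draw]
  ]
]
FD 17: (10,-7) -> (10,10) [heading=90, draw]
RT 270: heading 90 -> 180
LT 270: heading 180 -> 90
Final: pos=(10,10), heading=90, 11 segment(s) drawn

Segment endpoints: x in {10, 10, 10, 10, 10, 10, 10, 10}, y in {-18, -9, -7, -4, 10}
xmin=10, ymin=-18, xmax=10, ymax=10

Answer: 10 -18 10 10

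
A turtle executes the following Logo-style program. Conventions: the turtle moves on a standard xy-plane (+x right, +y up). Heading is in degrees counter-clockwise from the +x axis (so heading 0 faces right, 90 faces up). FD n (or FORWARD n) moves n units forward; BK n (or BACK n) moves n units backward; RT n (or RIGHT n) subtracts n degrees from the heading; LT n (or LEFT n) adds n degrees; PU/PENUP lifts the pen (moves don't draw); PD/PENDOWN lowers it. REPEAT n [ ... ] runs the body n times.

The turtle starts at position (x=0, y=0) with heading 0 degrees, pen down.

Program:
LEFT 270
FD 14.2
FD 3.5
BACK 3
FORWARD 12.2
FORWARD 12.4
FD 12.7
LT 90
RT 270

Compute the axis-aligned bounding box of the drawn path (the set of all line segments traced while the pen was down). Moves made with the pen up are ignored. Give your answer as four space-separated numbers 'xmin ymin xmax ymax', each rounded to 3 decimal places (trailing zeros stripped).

Executing turtle program step by step:
Start: pos=(0,0), heading=0, pen down
LT 270: heading 0 -> 270
FD 14.2: (0,0) -> (0,-14.2) [heading=270, draw]
FD 3.5: (0,-14.2) -> (0,-17.7) [heading=270, draw]
BK 3: (0,-17.7) -> (0,-14.7) [heading=270, draw]
FD 12.2: (0,-14.7) -> (0,-26.9) [heading=270, draw]
FD 12.4: (0,-26.9) -> (0,-39.3) [heading=270, draw]
FD 12.7: (0,-39.3) -> (0,-52) [heading=270, draw]
LT 90: heading 270 -> 0
RT 270: heading 0 -> 90
Final: pos=(0,-52), heading=90, 6 segment(s) drawn

Segment endpoints: x in {0, 0, 0, 0, 0, 0, 0}, y in {-52, -39.3, -26.9, -17.7, -14.7, -14.2, 0}
xmin=0, ymin=-52, xmax=0, ymax=0

Answer: 0 -52 0 0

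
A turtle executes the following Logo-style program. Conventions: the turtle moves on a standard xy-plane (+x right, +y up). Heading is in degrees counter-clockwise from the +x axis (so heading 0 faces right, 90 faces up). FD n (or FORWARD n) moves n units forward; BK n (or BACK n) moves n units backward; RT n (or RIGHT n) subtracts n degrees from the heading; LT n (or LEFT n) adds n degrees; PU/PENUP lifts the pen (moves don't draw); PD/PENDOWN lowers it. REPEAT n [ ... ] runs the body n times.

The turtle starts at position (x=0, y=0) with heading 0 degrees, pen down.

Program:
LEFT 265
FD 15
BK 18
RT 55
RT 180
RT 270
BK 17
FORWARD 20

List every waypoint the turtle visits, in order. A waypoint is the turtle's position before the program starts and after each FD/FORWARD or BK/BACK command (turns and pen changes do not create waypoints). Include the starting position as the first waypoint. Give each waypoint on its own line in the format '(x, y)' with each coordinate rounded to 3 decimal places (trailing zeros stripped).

Executing turtle program step by step:
Start: pos=(0,0), heading=0, pen down
LT 265: heading 0 -> 265
FD 15: (0,0) -> (-1.307,-14.943) [heading=265, draw]
BK 18: (-1.307,-14.943) -> (0.261,2.989) [heading=265, draw]
RT 55: heading 265 -> 210
RT 180: heading 210 -> 30
RT 270: heading 30 -> 120
BK 17: (0.261,2.989) -> (8.761,-11.734) [heading=120, draw]
FD 20: (8.761,-11.734) -> (-1.239,5.587) [heading=120, draw]
Final: pos=(-1.239,5.587), heading=120, 4 segment(s) drawn
Waypoints (5 total):
(0, 0)
(-1.307, -14.943)
(0.261, 2.989)
(8.761, -11.734)
(-1.239, 5.587)

Answer: (0, 0)
(-1.307, -14.943)
(0.261, 2.989)
(8.761, -11.734)
(-1.239, 5.587)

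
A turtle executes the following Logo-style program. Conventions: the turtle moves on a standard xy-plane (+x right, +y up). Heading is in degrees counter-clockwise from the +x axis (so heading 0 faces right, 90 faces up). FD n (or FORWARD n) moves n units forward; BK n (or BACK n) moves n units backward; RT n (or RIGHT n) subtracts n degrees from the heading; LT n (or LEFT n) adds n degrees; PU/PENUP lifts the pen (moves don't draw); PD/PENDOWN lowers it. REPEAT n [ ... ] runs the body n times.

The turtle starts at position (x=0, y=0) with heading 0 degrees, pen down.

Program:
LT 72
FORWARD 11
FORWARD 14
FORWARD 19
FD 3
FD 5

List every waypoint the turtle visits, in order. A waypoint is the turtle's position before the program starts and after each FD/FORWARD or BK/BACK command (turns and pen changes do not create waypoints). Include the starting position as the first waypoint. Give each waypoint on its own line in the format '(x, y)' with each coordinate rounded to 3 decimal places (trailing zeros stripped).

Executing turtle program step by step:
Start: pos=(0,0), heading=0, pen down
LT 72: heading 0 -> 72
FD 11: (0,0) -> (3.399,10.462) [heading=72, draw]
FD 14: (3.399,10.462) -> (7.725,23.776) [heading=72, draw]
FD 19: (7.725,23.776) -> (13.597,41.846) [heading=72, draw]
FD 3: (13.597,41.846) -> (14.524,44.7) [heading=72, draw]
FD 5: (14.524,44.7) -> (16.069,49.455) [heading=72, draw]
Final: pos=(16.069,49.455), heading=72, 5 segment(s) drawn
Waypoints (6 total):
(0, 0)
(3.399, 10.462)
(7.725, 23.776)
(13.597, 41.846)
(14.524, 44.7)
(16.069, 49.455)

Answer: (0, 0)
(3.399, 10.462)
(7.725, 23.776)
(13.597, 41.846)
(14.524, 44.7)
(16.069, 49.455)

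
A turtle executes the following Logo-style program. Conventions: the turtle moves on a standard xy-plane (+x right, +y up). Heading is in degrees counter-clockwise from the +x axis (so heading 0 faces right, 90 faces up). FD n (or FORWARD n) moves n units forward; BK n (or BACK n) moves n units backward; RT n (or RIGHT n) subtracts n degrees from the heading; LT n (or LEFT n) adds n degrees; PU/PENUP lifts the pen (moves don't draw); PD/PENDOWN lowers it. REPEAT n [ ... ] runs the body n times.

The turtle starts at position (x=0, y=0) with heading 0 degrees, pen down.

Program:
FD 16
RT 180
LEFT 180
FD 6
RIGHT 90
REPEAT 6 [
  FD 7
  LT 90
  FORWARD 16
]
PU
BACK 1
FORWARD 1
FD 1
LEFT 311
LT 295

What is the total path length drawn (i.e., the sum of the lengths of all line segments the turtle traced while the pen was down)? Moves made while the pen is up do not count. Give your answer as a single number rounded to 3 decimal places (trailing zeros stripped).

Executing turtle program step by step:
Start: pos=(0,0), heading=0, pen down
FD 16: (0,0) -> (16,0) [heading=0, draw]
RT 180: heading 0 -> 180
LT 180: heading 180 -> 0
FD 6: (16,0) -> (22,0) [heading=0, draw]
RT 90: heading 0 -> 270
REPEAT 6 [
  -- iteration 1/6 --
  FD 7: (22,0) -> (22,-7) [heading=270, draw]
  LT 90: heading 270 -> 0
  FD 16: (22,-7) -> (38,-7) [heading=0, draw]
  -- iteration 2/6 --
  FD 7: (38,-7) -> (45,-7) [heading=0, draw]
  LT 90: heading 0 -> 90
  FD 16: (45,-7) -> (45,9) [heading=90, draw]
  -- iteration 3/6 --
  FD 7: (45,9) -> (45,16) [heading=90, draw]
  LT 90: heading 90 -> 180
  FD 16: (45,16) -> (29,16) [heading=180, draw]
  -- iteration 4/6 --
  FD 7: (29,16) -> (22,16) [heading=180, draw]
  LT 90: heading 180 -> 270
  FD 16: (22,16) -> (22,0) [heading=270, draw]
  -- iteration 5/6 --
  FD 7: (22,0) -> (22,-7) [heading=270, draw]
  LT 90: heading 270 -> 0
  FD 16: (22,-7) -> (38,-7) [heading=0, draw]
  -- iteration 6/6 --
  FD 7: (38,-7) -> (45,-7) [heading=0, draw]
  LT 90: heading 0 -> 90
  FD 16: (45,-7) -> (45,9) [heading=90, draw]
]
PU: pen up
BK 1: (45,9) -> (45,8) [heading=90, move]
FD 1: (45,8) -> (45,9) [heading=90, move]
FD 1: (45,9) -> (45,10) [heading=90, move]
LT 311: heading 90 -> 41
LT 295: heading 41 -> 336
Final: pos=(45,10), heading=336, 14 segment(s) drawn

Segment lengths:
  seg 1: (0,0) -> (16,0), length = 16
  seg 2: (16,0) -> (22,0), length = 6
  seg 3: (22,0) -> (22,-7), length = 7
  seg 4: (22,-7) -> (38,-7), length = 16
  seg 5: (38,-7) -> (45,-7), length = 7
  seg 6: (45,-7) -> (45,9), length = 16
  seg 7: (45,9) -> (45,16), length = 7
  seg 8: (45,16) -> (29,16), length = 16
  seg 9: (29,16) -> (22,16), length = 7
  seg 10: (22,16) -> (22,0), length = 16
  seg 11: (22,0) -> (22,-7), length = 7
  seg 12: (22,-7) -> (38,-7), length = 16
  seg 13: (38,-7) -> (45,-7), length = 7
  seg 14: (45,-7) -> (45,9), length = 16
Total = 160

Answer: 160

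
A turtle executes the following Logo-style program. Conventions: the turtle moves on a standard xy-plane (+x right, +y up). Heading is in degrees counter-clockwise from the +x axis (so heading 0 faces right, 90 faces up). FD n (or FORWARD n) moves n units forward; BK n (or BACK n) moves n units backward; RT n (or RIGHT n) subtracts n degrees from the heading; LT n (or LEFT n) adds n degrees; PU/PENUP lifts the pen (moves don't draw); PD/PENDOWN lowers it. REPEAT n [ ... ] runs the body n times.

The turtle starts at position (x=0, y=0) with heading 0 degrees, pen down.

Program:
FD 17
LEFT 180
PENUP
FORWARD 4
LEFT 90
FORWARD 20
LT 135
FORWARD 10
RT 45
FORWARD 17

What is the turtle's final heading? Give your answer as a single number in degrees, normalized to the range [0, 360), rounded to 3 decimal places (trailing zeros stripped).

Answer: 0

Derivation:
Executing turtle program step by step:
Start: pos=(0,0), heading=0, pen down
FD 17: (0,0) -> (17,0) [heading=0, draw]
LT 180: heading 0 -> 180
PU: pen up
FD 4: (17,0) -> (13,0) [heading=180, move]
LT 90: heading 180 -> 270
FD 20: (13,0) -> (13,-20) [heading=270, move]
LT 135: heading 270 -> 45
FD 10: (13,-20) -> (20.071,-12.929) [heading=45, move]
RT 45: heading 45 -> 0
FD 17: (20.071,-12.929) -> (37.071,-12.929) [heading=0, move]
Final: pos=(37.071,-12.929), heading=0, 1 segment(s) drawn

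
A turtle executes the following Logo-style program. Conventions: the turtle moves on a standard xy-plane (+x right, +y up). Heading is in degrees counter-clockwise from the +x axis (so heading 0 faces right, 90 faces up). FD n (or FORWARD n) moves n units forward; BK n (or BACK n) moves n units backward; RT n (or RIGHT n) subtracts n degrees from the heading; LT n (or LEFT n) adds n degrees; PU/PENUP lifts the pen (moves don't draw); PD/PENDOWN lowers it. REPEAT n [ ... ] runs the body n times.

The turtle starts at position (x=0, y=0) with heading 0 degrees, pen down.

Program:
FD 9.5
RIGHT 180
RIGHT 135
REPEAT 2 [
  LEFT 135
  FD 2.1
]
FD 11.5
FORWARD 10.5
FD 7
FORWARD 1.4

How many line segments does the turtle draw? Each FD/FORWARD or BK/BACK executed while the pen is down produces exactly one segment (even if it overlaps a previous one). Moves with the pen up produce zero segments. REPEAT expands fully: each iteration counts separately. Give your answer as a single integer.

Answer: 7

Derivation:
Executing turtle program step by step:
Start: pos=(0,0), heading=0, pen down
FD 9.5: (0,0) -> (9.5,0) [heading=0, draw]
RT 180: heading 0 -> 180
RT 135: heading 180 -> 45
REPEAT 2 [
  -- iteration 1/2 --
  LT 135: heading 45 -> 180
  FD 2.1: (9.5,0) -> (7.4,0) [heading=180, draw]
  -- iteration 2/2 --
  LT 135: heading 180 -> 315
  FD 2.1: (7.4,0) -> (8.885,-1.485) [heading=315, draw]
]
FD 11.5: (8.885,-1.485) -> (17.017,-9.617) [heading=315, draw]
FD 10.5: (17.017,-9.617) -> (24.441,-17.041) [heading=315, draw]
FD 7: (24.441,-17.041) -> (29.391,-21.991) [heading=315, draw]
FD 1.4: (29.391,-21.991) -> (30.381,-22.981) [heading=315, draw]
Final: pos=(30.381,-22.981), heading=315, 7 segment(s) drawn
Segments drawn: 7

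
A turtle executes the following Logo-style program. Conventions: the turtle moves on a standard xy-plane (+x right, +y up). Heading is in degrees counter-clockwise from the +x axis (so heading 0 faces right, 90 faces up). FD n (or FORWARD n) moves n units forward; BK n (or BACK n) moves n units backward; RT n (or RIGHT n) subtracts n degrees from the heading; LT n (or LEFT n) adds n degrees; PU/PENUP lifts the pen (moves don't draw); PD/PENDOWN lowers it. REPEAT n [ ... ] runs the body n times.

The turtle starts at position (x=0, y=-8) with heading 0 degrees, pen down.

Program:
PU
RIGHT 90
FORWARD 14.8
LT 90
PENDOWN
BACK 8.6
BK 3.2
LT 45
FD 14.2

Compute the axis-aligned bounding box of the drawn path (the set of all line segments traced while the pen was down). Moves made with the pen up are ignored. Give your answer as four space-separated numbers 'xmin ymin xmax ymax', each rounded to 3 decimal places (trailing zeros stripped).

Answer: -11.8 -22.8 0 -12.759

Derivation:
Executing turtle program step by step:
Start: pos=(0,-8), heading=0, pen down
PU: pen up
RT 90: heading 0 -> 270
FD 14.8: (0,-8) -> (0,-22.8) [heading=270, move]
LT 90: heading 270 -> 0
PD: pen down
BK 8.6: (0,-22.8) -> (-8.6,-22.8) [heading=0, draw]
BK 3.2: (-8.6,-22.8) -> (-11.8,-22.8) [heading=0, draw]
LT 45: heading 0 -> 45
FD 14.2: (-11.8,-22.8) -> (-1.759,-12.759) [heading=45, draw]
Final: pos=(-1.759,-12.759), heading=45, 3 segment(s) drawn

Segment endpoints: x in {-11.8, -8.6, -1.759, 0}, y in {-22.8, -12.759}
xmin=-11.8, ymin=-22.8, xmax=0, ymax=-12.759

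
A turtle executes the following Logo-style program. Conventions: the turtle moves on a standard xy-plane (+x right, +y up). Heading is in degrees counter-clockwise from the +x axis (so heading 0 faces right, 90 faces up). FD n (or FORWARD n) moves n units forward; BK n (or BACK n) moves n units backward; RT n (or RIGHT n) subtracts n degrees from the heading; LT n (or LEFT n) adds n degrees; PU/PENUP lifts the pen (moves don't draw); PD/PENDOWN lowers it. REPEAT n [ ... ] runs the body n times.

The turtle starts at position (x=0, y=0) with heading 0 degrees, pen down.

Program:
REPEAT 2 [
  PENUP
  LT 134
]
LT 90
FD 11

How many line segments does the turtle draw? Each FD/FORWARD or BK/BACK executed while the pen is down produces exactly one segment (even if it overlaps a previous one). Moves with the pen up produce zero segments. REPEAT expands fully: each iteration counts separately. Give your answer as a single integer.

Answer: 0

Derivation:
Executing turtle program step by step:
Start: pos=(0,0), heading=0, pen down
REPEAT 2 [
  -- iteration 1/2 --
  PU: pen up
  LT 134: heading 0 -> 134
  -- iteration 2/2 --
  PU: pen up
  LT 134: heading 134 -> 268
]
LT 90: heading 268 -> 358
FD 11: (0,0) -> (10.993,-0.384) [heading=358, move]
Final: pos=(10.993,-0.384), heading=358, 0 segment(s) drawn
Segments drawn: 0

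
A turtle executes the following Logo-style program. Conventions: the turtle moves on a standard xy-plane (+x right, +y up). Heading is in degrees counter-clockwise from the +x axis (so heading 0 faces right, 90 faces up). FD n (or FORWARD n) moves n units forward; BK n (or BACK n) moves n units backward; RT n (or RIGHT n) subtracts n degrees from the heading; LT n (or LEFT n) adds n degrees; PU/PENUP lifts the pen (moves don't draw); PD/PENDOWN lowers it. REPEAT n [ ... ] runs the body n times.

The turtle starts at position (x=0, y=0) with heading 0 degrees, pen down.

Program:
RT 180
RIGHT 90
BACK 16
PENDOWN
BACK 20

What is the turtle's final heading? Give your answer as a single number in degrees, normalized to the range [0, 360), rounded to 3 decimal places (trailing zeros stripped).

Answer: 90

Derivation:
Executing turtle program step by step:
Start: pos=(0,0), heading=0, pen down
RT 180: heading 0 -> 180
RT 90: heading 180 -> 90
BK 16: (0,0) -> (0,-16) [heading=90, draw]
PD: pen down
BK 20: (0,-16) -> (0,-36) [heading=90, draw]
Final: pos=(0,-36), heading=90, 2 segment(s) drawn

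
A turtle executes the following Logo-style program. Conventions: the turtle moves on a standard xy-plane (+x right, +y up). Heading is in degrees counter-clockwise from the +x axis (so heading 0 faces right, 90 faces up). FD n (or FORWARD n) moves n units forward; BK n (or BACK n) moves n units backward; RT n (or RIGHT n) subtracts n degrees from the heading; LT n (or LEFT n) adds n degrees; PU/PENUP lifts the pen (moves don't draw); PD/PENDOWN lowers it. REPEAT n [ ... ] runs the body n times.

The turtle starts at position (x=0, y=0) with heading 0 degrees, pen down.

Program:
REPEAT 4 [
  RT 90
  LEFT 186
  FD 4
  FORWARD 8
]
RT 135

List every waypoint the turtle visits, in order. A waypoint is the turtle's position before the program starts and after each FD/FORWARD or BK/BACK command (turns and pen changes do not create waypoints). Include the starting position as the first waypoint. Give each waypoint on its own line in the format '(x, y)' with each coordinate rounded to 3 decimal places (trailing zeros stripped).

Executing turtle program step by step:
Start: pos=(0,0), heading=0, pen down
REPEAT 4 [
  -- iteration 1/4 --
  RT 90: heading 0 -> 270
  LT 186: heading 270 -> 96
  FD 4: (0,0) -> (-0.418,3.978) [heading=96, draw]
  FD 8: (-0.418,3.978) -> (-1.254,11.934) [heading=96, draw]
  -- iteration 2/4 --
  RT 90: heading 96 -> 6
  LT 186: heading 6 -> 192
  FD 4: (-1.254,11.934) -> (-5.167,11.103) [heading=192, draw]
  FD 8: (-5.167,11.103) -> (-12.992,9.439) [heading=192, draw]
  -- iteration 3/4 --
  RT 90: heading 192 -> 102
  LT 186: heading 102 -> 288
  FD 4: (-12.992,9.439) -> (-11.756,5.635) [heading=288, draw]
  FD 8: (-11.756,5.635) -> (-9.284,-1.973) [heading=288, draw]
  -- iteration 4/4 --
  RT 90: heading 288 -> 198
  LT 186: heading 198 -> 24
  FD 4: (-9.284,-1.973) -> (-5.63,-0.346) [heading=24, draw]
  FD 8: (-5.63,-0.346) -> (1.679,2.907) [heading=24, draw]
]
RT 135: heading 24 -> 249
Final: pos=(1.679,2.907), heading=249, 8 segment(s) drawn
Waypoints (9 total):
(0, 0)
(-0.418, 3.978)
(-1.254, 11.934)
(-5.167, 11.103)
(-12.992, 9.439)
(-11.756, 5.635)
(-9.284, -1.973)
(-5.63, -0.346)
(1.679, 2.907)

Answer: (0, 0)
(-0.418, 3.978)
(-1.254, 11.934)
(-5.167, 11.103)
(-12.992, 9.439)
(-11.756, 5.635)
(-9.284, -1.973)
(-5.63, -0.346)
(1.679, 2.907)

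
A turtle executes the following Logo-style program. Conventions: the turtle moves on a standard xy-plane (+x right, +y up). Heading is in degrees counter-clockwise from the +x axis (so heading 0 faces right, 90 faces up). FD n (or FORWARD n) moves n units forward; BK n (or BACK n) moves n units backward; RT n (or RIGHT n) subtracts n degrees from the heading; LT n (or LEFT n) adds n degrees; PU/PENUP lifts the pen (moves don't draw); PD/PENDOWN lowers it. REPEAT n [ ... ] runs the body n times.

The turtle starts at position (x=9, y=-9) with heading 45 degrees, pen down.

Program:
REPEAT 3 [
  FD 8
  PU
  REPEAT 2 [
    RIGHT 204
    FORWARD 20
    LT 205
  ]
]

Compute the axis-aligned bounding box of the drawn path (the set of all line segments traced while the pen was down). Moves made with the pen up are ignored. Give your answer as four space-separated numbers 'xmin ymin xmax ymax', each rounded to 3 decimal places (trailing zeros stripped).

Executing turtle program step by step:
Start: pos=(9,-9), heading=45, pen down
REPEAT 3 [
  -- iteration 1/3 --
  FD 8: (9,-9) -> (14.657,-3.343) [heading=45, draw]
  PU: pen up
  REPEAT 2 [
    -- iteration 1/2 --
    RT 204: heading 45 -> 201
    FD 20: (14.657,-3.343) -> (-4.015,-10.511) [heading=201, move]
    LT 205: heading 201 -> 46
    -- iteration 2/2 --
    RT 204: heading 46 -> 202
    FD 20: (-4.015,-10.511) -> (-22.558,-18.003) [heading=202, move]
    LT 205: heading 202 -> 47
  ]
  -- iteration 2/3 --
  FD 8: (-22.558,-18.003) -> (-17.102,-12.152) [heading=47, move]
  PU: pen up
  REPEAT 2 [
    -- iteration 1/2 --
    RT 204: heading 47 -> 203
    FD 20: (-17.102,-12.152) -> (-35.513,-19.966) [heading=203, move]
    LT 205: heading 203 -> 48
    -- iteration 2/2 --
    RT 204: heading 48 -> 204
    FD 20: (-35.513,-19.966) -> (-53.783,-28.101) [heading=204, move]
    LT 205: heading 204 -> 49
  ]
  -- iteration 3/3 --
  FD 8: (-53.783,-28.101) -> (-48.535,-22.063) [heading=49, move]
  PU: pen up
  REPEAT 2 [
    -- iteration 1/2 --
    RT 204: heading 49 -> 205
    FD 20: (-48.535,-22.063) -> (-66.661,-30.516) [heading=205, move]
    LT 205: heading 205 -> 50
    -- iteration 2/2 --
    RT 204: heading 50 -> 206
    FD 20: (-66.661,-30.516) -> (-84.637,-39.283) [heading=206, move]
    LT 205: heading 206 -> 51
  ]
]
Final: pos=(-84.637,-39.283), heading=51, 1 segment(s) drawn

Segment endpoints: x in {9, 14.657}, y in {-9, -3.343}
xmin=9, ymin=-9, xmax=14.657, ymax=-3.343

Answer: 9 -9 14.657 -3.343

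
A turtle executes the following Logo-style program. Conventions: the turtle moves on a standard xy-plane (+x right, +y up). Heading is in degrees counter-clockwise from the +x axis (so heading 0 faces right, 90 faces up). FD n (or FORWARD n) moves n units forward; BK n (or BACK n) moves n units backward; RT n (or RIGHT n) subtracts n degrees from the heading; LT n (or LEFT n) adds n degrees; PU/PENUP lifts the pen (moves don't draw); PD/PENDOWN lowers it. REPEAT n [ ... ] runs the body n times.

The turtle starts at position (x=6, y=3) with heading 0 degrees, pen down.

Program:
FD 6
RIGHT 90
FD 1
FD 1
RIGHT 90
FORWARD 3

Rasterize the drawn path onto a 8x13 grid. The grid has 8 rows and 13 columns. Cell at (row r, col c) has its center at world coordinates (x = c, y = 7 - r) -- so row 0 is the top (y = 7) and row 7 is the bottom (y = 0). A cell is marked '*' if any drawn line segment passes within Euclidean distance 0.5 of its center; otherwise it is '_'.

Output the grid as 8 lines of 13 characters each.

Segment 0: (6,3) -> (12,3)
Segment 1: (12,3) -> (12,2)
Segment 2: (12,2) -> (12,1)
Segment 3: (12,1) -> (9,1)

Answer: _____________
_____________
_____________
_____________
______*******
____________*
_________****
_____________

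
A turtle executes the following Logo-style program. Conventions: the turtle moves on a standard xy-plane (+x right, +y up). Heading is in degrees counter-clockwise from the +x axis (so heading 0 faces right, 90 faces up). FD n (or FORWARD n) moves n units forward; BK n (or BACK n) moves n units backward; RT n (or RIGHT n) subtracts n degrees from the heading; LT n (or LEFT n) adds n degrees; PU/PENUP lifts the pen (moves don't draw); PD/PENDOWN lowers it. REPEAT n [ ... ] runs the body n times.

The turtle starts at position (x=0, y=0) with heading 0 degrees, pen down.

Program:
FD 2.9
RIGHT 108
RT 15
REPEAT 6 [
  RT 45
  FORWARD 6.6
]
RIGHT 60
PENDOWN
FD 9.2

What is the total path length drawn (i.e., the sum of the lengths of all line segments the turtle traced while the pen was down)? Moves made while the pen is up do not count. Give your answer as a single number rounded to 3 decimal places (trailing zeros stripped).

Executing turtle program step by step:
Start: pos=(0,0), heading=0, pen down
FD 2.9: (0,0) -> (2.9,0) [heading=0, draw]
RT 108: heading 0 -> 252
RT 15: heading 252 -> 237
REPEAT 6 [
  -- iteration 1/6 --
  RT 45: heading 237 -> 192
  FD 6.6: (2.9,0) -> (-3.556,-1.372) [heading=192, draw]
  -- iteration 2/6 --
  RT 45: heading 192 -> 147
  FD 6.6: (-3.556,-1.372) -> (-9.091,2.222) [heading=147, draw]
  -- iteration 3/6 --
  RT 45: heading 147 -> 102
  FD 6.6: (-9.091,2.222) -> (-10.463,8.678) [heading=102, draw]
  -- iteration 4/6 --
  RT 45: heading 102 -> 57
  FD 6.6: (-10.463,8.678) -> (-6.869,14.213) [heading=57, draw]
  -- iteration 5/6 --
  RT 45: heading 57 -> 12
  FD 6.6: (-6.869,14.213) -> (-0.413,15.586) [heading=12, draw]
  -- iteration 6/6 --
  RT 45: heading 12 -> 327
  FD 6.6: (-0.413,15.586) -> (5.122,11.991) [heading=327, draw]
]
RT 60: heading 327 -> 267
PD: pen down
FD 9.2: (5.122,11.991) -> (4.641,2.804) [heading=267, draw]
Final: pos=(4.641,2.804), heading=267, 8 segment(s) drawn

Segment lengths:
  seg 1: (0,0) -> (2.9,0), length = 2.9
  seg 2: (2.9,0) -> (-3.556,-1.372), length = 6.6
  seg 3: (-3.556,-1.372) -> (-9.091,2.222), length = 6.6
  seg 4: (-9.091,2.222) -> (-10.463,8.678), length = 6.6
  seg 5: (-10.463,8.678) -> (-6.869,14.213), length = 6.6
  seg 6: (-6.869,14.213) -> (-0.413,15.586), length = 6.6
  seg 7: (-0.413,15.586) -> (5.122,11.991), length = 6.6
  seg 8: (5.122,11.991) -> (4.641,2.804), length = 9.2
Total = 51.7

Answer: 51.7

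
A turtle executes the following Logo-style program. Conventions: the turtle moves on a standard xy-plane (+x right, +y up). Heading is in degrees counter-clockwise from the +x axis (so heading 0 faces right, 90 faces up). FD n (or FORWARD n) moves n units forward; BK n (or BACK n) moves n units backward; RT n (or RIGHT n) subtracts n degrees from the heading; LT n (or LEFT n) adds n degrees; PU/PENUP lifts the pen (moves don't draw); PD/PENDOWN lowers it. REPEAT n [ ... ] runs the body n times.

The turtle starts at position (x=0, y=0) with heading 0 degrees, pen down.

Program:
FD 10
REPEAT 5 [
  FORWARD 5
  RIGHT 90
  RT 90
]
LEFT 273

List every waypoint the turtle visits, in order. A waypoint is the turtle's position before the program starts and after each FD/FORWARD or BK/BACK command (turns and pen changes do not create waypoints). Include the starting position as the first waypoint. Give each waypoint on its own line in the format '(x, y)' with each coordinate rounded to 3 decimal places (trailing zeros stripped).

Answer: (0, 0)
(10, 0)
(15, 0)
(10, 0)
(15, 0)
(10, 0)
(15, 0)

Derivation:
Executing turtle program step by step:
Start: pos=(0,0), heading=0, pen down
FD 10: (0,0) -> (10,0) [heading=0, draw]
REPEAT 5 [
  -- iteration 1/5 --
  FD 5: (10,0) -> (15,0) [heading=0, draw]
  RT 90: heading 0 -> 270
  RT 90: heading 270 -> 180
  -- iteration 2/5 --
  FD 5: (15,0) -> (10,0) [heading=180, draw]
  RT 90: heading 180 -> 90
  RT 90: heading 90 -> 0
  -- iteration 3/5 --
  FD 5: (10,0) -> (15,0) [heading=0, draw]
  RT 90: heading 0 -> 270
  RT 90: heading 270 -> 180
  -- iteration 4/5 --
  FD 5: (15,0) -> (10,0) [heading=180, draw]
  RT 90: heading 180 -> 90
  RT 90: heading 90 -> 0
  -- iteration 5/5 --
  FD 5: (10,0) -> (15,0) [heading=0, draw]
  RT 90: heading 0 -> 270
  RT 90: heading 270 -> 180
]
LT 273: heading 180 -> 93
Final: pos=(15,0), heading=93, 6 segment(s) drawn
Waypoints (7 total):
(0, 0)
(10, 0)
(15, 0)
(10, 0)
(15, 0)
(10, 0)
(15, 0)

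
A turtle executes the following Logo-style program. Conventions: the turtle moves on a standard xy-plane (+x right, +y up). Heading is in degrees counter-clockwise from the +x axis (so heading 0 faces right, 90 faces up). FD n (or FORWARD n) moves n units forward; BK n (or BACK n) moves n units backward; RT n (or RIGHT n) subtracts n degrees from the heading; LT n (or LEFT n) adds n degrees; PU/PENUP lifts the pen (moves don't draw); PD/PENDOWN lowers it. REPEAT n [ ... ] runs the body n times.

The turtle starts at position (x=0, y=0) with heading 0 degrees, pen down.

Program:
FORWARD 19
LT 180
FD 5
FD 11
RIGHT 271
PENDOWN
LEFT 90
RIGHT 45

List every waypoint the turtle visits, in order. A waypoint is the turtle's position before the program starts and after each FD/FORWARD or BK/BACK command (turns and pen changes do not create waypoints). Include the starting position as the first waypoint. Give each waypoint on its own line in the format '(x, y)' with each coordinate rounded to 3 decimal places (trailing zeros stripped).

Answer: (0, 0)
(19, 0)
(14, 0)
(3, 0)

Derivation:
Executing turtle program step by step:
Start: pos=(0,0), heading=0, pen down
FD 19: (0,0) -> (19,0) [heading=0, draw]
LT 180: heading 0 -> 180
FD 5: (19,0) -> (14,0) [heading=180, draw]
FD 11: (14,0) -> (3,0) [heading=180, draw]
RT 271: heading 180 -> 269
PD: pen down
LT 90: heading 269 -> 359
RT 45: heading 359 -> 314
Final: pos=(3,0), heading=314, 3 segment(s) drawn
Waypoints (4 total):
(0, 0)
(19, 0)
(14, 0)
(3, 0)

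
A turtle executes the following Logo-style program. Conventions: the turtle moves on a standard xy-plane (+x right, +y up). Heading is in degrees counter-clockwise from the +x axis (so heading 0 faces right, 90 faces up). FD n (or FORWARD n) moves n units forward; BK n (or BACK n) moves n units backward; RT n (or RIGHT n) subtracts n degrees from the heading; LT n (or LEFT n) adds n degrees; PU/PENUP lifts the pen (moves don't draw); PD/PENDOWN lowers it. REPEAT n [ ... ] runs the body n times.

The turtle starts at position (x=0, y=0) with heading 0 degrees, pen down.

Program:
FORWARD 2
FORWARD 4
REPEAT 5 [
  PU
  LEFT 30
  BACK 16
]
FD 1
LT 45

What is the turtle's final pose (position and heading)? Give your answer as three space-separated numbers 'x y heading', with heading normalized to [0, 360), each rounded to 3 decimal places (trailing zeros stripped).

Executing turtle program step by step:
Start: pos=(0,0), heading=0, pen down
FD 2: (0,0) -> (2,0) [heading=0, draw]
FD 4: (2,0) -> (6,0) [heading=0, draw]
REPEAT 5 [
  -- iteration 1/5 --
  PU: pen up
  LT 30: heading 0 -> 30
  BK 16: (6,0) -> (-7.856,-8) [heading=30, move]
  -- iteration 2/5 --
  PU: pen up
  LT 30: heading 30 -> 60
  BK 16: (-7.856,-8) -> (-15.856,-21.856) [heading=60, move]
  -- iteration 3/5 --
  PU: pen up
  LT 30: heading 60 -> 90
  BK 16: (-15.856,-21.856) -> (-15.856,-37.856) [heading=90, move]
  -- iteration 4/5 --
  PU: pen up
  LT 30: heading 90 -> 120
  BK 16: (-15.856,-37.856) -> (-7.856,-51.713) [heading=120, move]
  -- iteration 5/5 --
  PU: pen up
  LT 30: heading 120 -> 150
  BK 16: (-7.856,-51.713) -> (6,-59.713) [heading=150, move]
]
FD 1: (6,-59.713) -> (5.134,-59.213) [heading=150, move]
LT 45: heading 150 -> 195
Final: pos=(5.134,-59.213), heading=195, 2 segment(s) drawn

Answer: 5.134 -59.213 195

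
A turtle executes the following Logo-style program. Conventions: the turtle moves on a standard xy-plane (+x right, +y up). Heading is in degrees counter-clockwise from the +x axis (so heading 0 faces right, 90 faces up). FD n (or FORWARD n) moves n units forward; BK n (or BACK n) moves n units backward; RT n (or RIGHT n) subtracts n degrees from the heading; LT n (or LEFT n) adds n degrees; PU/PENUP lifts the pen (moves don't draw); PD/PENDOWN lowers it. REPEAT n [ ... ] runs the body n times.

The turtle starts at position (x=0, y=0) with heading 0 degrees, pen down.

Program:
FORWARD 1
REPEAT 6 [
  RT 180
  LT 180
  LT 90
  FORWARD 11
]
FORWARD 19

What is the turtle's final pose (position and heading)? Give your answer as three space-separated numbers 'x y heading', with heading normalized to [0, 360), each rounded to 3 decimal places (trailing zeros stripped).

Answer: -29 11 180

Derivation:
Executing turtle program step by step:
Start: pos=(0,0), heading=0, pen down
FD 1: (0,0) -> (1,0) [heading=0, draw]
REPEAT 6 [
  -- iteration 1/6 --
  RT 180: heading 0 -> 180
  LT 180: heading 180 -> 0
  LT 90: heading 0 -> 90
  FD 11: (1,0) -> (1,11) [heading=90, draw]
  -- iteration 2/6 --
  RT 180: heading 90 -> 270
  LT 180: heading 270 -> 90
  LT 90: heading 90 -> 180
  FD 11: (1,11) -> (-10,11) [heading=180, draw]
  -- iteration 3/6 --
  RT 180: heading 180 -> 0
  LT 180: heading 0 -> 180
  LT 90: heading 180 -> 270
  FD 11: (-10,11) -> (-10,0) [heading=270, draw]
  -- iteration 4/6 --
  RT 180: heading 270 -> 90
  LT 180: heading 90 -> 270
  LT 90: heading 270 -> 0
  FD 11: (-10,0) -> (1,0) [heading=0, draw]
  -- iteration 5/6 --
  RT 180: heading 0 -> 180
  LT 180: heading 180 -> 0
  LT 90: heading 0 -> 90
  FD 11: (1,0) -> (1,11) [heading=90, draw]
  -- iteration 6/6 --
  RT 180: heading 90 -> 270
  LT 180: heading 270 -> 90
  LT 90: heading 90 -> 180
  FD 11: (1,11) -> (-10,11) [heading=180, draw]
]
FD 19: (-10,11) -> (-29,11) [heading=180, draw]
Final: pos=(-29,11), heading=180, 8 segment(s) drawn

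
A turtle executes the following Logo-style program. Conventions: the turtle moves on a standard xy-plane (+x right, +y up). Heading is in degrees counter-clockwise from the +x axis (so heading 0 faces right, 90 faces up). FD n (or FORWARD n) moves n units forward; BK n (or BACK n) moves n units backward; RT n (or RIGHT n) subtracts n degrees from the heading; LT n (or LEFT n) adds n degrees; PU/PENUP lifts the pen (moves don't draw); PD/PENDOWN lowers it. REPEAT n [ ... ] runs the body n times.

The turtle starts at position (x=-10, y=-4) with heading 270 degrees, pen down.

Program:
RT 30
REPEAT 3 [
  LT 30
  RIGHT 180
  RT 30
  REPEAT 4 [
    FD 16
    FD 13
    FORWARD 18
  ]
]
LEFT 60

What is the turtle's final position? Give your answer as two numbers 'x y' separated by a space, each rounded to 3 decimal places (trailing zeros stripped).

Answer: 84 158.813

Derivation:
Executing turtle program step by step:
Start: pos=(-10,-4), heading=270, pen down
RT 30: heading 270 -> 240
REPEAT 3 [
  -- iteration 1/3 --
  LT 30: heading 240 -> 270
  RT 180: heading 270 -> 90
  RT 30: heading 90 -> 60
  REPEAT 4 [
    -- iteration 1/4 --
    FD 16: (-10,-4) -> (-2,9.856) [heading=60, draw]
    FD 13: (-2,9.856) -> (4.5,21.115) [heading=60, draw]
    FD 18: (4.5,21.115) -> (13.5,36.703) [heading=60, draw]
    -- iteration 2/4 --
    FD 16: (13.5,36.703) -> (21.5,50.56) [heading=60, draw]
    FD 13: (21.5,50.56) -> (28,61.818) [heading=60, draw]
    FD 18: (28,61.818) -> (37,77.406) [heading=60, draw]
    -- iteration 3/4 --
    FD 16: (37,77.406) -> (45,91.263) [heading=60, draw]
    FD 13: (45,91.263) -> (51.5,102.521) [heading=60, draw]
    FD 18: (51.5,102.521) -> (60.5,118.11) [heading=60, draw]
    -- iteration 4/4 --
    FD 16: (60.5,118.11) -> (68.5,131.966) [heading=60, draw]
    FD 13: (68.5,131.966) -> (75,143.224) [heading=60, draw]
    FD 18: (75,143.224) -> (84,158.813) [heading=60, draw]
  ]
  -- iteration 2/3 --
  LT 30: heading 60 -> 90
  RT 180: heading 90 -> 270
  RT 30: heading 270 -> 240
  REPEAT 4 [
    -- iteration 1/4 --
    FD 16: (84,158.813) -> (76,144.956) [heading=240, draw]
    FD 13: (76,144.956) -> (69.5,133.698) [heading=240, draw]
    FD 18: (69.5,133.698) -> (60.5,118.11) [heading=240, draw]
    -- iteration 2/4 --
    FD 16: (60.5,118.11) -> (52.5,104.253) [heading=240, draw]
    FD 13: (52.5,104.253) -> (46,92.995) [heading=240, draw]
    FD 18: (46,92.995) -> (37,77.406) [heading=240, draw]
    -- iteration 3/4 --
    FD 16: (37,77.406) -> (29,63.55) [heading=240, draw]
    FD 13: (29,63.55) -> (22.5,52.292) [heading=240, draw]
    FD 18: (22.5,52.292) -> (13.5,36.703) [heading=240, draw]
    -- iteration 4/4 --
    FD 16: (13.5,36.703) -> (5.5,22.847) [heading=240, draw]
    FD 13: (5.5,22.847) -> (-1,11.588) [heading=240, draw]
    FD 18: (-1,11.588) -> (-10,-4) [heading=240, draw]
  ]
  -- iteration 3/3 --
  LT 30: heading 240 -> 270
  RT 180: heading 270 -> 90
  RT 30: heading 90 -> 60
  REPEAT 4 [
    -- iteration 1/4 --
    FD 16: (-10,-4) -> (-2,9.856) [heading=60, draw]
    FD 13: (-2,9.856) -> (4.5,21.115) [heading=60, draw]
    FD 18: (4.5,21.115) -> (13.5,36.703) [heading=60, draw]
    -- iteration 2/4 --
    FD 16: (13.5,36.703) -> (21.5,50.56) [heading=60, draw]
    FD 13: (21.5,50.56) -> (28,61.818) [heading=60, draw]
    FD 18: (28,61.818) -> (37,77.406) [heading=60, draw]
    -- iteration 3/4 --
    FD 16: (37,77.406) -> (45,91.263) [heading=60, draw]
    FD 13: (45,91.263) -> (51.5,102.521) [heading=60, draw]
    FD 18: (51.5,102.521) -> (60.5,118.11) [heading=60, draw]
    -- iteration 4/4 --
    FD 16: (60.5,118.11) -> (68.5,131.966) [heading=60, draw]
    FD 13: (68.5,131.966) -> (75,143.224) [heading=60, draw]
    FD 18: (75,143.224) -> (84,158.813) [heading=60, draw]
  ]
]
LT 60: heading 60 -> 120
Final: pos=(84,158.813), heading=120, 36 segment(s) drawn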